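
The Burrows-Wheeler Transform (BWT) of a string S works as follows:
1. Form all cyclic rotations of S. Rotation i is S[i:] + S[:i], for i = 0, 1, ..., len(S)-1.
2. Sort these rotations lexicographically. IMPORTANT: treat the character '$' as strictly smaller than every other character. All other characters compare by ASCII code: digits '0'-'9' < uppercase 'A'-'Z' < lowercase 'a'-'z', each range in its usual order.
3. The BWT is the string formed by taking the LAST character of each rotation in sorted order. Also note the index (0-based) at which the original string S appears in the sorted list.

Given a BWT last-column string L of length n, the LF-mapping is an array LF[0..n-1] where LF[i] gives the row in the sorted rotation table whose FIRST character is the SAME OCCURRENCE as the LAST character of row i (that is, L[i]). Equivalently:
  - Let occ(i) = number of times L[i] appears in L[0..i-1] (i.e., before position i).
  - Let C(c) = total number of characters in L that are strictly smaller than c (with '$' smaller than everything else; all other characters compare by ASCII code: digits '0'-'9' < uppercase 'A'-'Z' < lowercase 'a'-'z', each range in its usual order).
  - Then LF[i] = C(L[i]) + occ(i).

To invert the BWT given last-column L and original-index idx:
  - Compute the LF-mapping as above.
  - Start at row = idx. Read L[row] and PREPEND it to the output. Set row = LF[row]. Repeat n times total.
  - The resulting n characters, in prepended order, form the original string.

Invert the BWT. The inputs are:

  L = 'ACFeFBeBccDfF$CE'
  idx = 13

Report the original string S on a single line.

Answer: eBEfcFBCeDFcFCA$

Derivation:
LF mapping: 1 4 8 13 9 2 14 3 11 12 6 15 10 0 5 7
Walk LF starting at row 13, prepending L[row]:
  step 1: row=13, L[13]='$', prepend. Next row=LF[13]=0
  step 2: row=0, L[0]='A', prepend. Next row=LF[0]=1
  step 3: row=1, L[1]='C', prepend. Next row=LF[1]=4
  step 4: row=4, L[4]='F', prepend. Next row=LF[4]=9
  step 5: row=9, L[9]='c', prepend. Next row=LF[9]=12
  step 6: row=12, L[12]='F', prepend. Next row=LF[12]=10
  step 7: row=10, L[10]='D', prepend. Next row=LF[10]=6
  step 8: row=6, L[6]='e', prepend. Next row=LF[6]=14
  step 9: row=14, L[14]='C', prepend. Next row=LF[14]=5
  step 10: row=5, L[5]='B', prepend. Next row=LF[5]=2
  step 11: row=2, L[2]='F', prepend. Next row=LF[2]=8
  step 12: row=8, L[8]='c', prepend. Next row=LF[8]=11
  step 13: row=11, L[11]='f', prepend. Next row=LF[11]=15
  step 14: row=15, L[15]='E', prepend. Next row=LF[15]=7
  step 15: row=7, L[7]='B', prepend. Next row=LF[7]=3
  step 16: row=3, L[3]='e', prepend. Next row=LF[3]=13
Reversed output: eBEfcFBCeDFcFCA$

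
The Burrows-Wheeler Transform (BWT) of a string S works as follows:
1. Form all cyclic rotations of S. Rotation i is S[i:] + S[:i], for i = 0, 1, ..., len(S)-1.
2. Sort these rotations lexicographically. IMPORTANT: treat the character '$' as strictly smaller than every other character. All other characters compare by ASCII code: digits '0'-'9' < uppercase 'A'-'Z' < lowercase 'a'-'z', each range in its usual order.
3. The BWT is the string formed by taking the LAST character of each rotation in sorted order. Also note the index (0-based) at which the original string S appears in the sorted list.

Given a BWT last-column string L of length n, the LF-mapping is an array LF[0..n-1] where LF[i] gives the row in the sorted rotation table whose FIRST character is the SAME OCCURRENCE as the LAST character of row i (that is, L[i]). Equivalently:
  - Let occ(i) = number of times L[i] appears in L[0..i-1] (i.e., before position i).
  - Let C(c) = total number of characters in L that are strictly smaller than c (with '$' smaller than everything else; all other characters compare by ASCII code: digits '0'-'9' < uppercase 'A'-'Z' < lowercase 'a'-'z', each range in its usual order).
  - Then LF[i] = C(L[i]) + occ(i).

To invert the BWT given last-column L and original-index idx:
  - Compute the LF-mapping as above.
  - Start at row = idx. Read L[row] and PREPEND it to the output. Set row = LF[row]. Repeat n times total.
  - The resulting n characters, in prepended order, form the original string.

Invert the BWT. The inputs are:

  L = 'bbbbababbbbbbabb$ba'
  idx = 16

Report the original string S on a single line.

LF mapping: 5 6 7 8 1 9 2 10 11 12 13 14 15 3 16 17 0 18 4
Walk LF starting at row 16, prepending L[row]:
  step 1: row=16, L[16]='$', prepend. Next row=LF[16]=0
  step 2: row=0, L[0]='b', prepend. Next row=LF[0]=5
  step 3: row=5, L[5]='b', prepend. Next row=LF[5]=9
  step 4: row=9, L[9]='b', prepend. Next row=LF[9]=12
  step 5: row=12, L[12]='b', prepend. Next row=LF[12]=15
  step 6: row=15, L[15]='b', prepend. Next row=LF[15]=17
  step 7: row=17, L[17]='b', prepend. Next row=LF[17]=18
  step 8: row=18, L[18]='a', prepend. Next row=LF[18]=4
  step 9: row=4, L[4]='a', prepend. Next row=LF[4]=1
  step 10: row=1, L[1]='b', prepend. Next row=LF[1]=6
  step 11: row=6, L[6]='a', prepend. Next row=LF[6]=2
  step 12: row=2, L[2]='b', prepend. Next row=LF[2]=7
  step 13: row=7, L[7]='b', prepend. Next row=LF[7]=10
  step 14: row=10, L[10]='b', prepend. Next row=LF[10]=13
  step 15: row=13, L[13]='a', prepend. Next row=LF[13]=3
  step 16: row=3, L[3]='b', prepend. Next row=LF[3]=8
  step 17: row=8, L[8]='b', prepend. Next row=LF[8]=11
  step 18: row=11, L[11]='b', prepend. Next row=LF[11]=14
  step 19: row=14, L[14]='b', prepend. Next row=LF[14]=16
Reversed output: bbbbabbbabaabbbbbb$

Answer: bbbbabbbabaabbbbbb$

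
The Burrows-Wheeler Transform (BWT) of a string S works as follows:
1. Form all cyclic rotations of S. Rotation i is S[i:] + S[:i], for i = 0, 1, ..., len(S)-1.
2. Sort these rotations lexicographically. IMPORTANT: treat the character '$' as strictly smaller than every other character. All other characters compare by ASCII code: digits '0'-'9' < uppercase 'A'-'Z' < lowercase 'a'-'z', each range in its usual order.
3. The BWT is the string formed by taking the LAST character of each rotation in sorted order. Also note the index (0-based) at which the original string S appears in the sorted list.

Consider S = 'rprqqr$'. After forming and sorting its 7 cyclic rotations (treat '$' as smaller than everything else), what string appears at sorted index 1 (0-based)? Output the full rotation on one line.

All 7 rotations (rotation i = S[i:]+S[:i]):
  rot[0] = rprqqr$
  rot[1] = prqqr$r
  rot[2] = rqqr$rp
  rot[3] = qqr$rpr
  rot[4] = qr$rprq
  rot[5] = r$rprqq
  rot[6] = $rprqqr
Sorted (with $ < everything):
  sorted[0] = $rprqqr
  sorted[1] = prqqr$r
  sorted[2] = qqr$rpr
  sorted[3] = qr$rprq
  sorted[4] = r$rprqq
  sorted[5] = rprqqr$
  sorted[6] = rqqr$rp
sorted[1] = prqqr$r

Answer: prqqr$r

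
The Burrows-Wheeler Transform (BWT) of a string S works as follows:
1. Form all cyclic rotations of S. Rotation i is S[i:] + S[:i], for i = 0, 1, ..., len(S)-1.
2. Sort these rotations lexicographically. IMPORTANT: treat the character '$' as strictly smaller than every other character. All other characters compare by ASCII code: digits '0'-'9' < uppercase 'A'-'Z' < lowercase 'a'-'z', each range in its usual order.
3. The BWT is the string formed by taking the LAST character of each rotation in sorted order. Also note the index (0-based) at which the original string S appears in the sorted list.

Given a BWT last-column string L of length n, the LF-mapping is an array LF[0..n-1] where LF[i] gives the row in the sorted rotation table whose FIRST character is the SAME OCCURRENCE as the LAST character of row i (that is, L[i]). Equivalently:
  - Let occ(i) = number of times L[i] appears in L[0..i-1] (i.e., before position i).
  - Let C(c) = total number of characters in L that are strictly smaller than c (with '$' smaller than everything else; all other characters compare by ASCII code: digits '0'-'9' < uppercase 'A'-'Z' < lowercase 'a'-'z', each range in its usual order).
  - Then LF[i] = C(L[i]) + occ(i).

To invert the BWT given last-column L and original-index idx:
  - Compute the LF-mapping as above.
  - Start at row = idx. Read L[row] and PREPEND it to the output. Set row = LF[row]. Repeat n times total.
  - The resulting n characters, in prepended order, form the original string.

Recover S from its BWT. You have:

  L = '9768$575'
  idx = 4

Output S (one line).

Answer: 7578659$

Derivation:
LF mapping: 7 4 3 6 0 1 5 2
Walk LF starting at row 4, prepending L[row]:
  step 1: row=4, L[4]='$', prepend. Next row=LF[4]=0
  step 2: row=0, L[0]='9', prepend. Next row=LF[0]=7
  step 3: row=7, L[7]='5', prepend. Next row=LF[7]=2
  step 4: row=2, L[2]='6', prepend. Next row=LF[2]=3
  step 5: row=3, L[3]='8', prepend. Next row=LF[3]=6
  step 6: row=6, L[6]='7', prepend. Next row=LF[6]=5
  step 7: row=5, L[5]='5', prepend. Next row=LF[5]=1
  step 8: row=1, L[1]='7', prepend. Next row=LF[1]=4
Reversed output: 7578659$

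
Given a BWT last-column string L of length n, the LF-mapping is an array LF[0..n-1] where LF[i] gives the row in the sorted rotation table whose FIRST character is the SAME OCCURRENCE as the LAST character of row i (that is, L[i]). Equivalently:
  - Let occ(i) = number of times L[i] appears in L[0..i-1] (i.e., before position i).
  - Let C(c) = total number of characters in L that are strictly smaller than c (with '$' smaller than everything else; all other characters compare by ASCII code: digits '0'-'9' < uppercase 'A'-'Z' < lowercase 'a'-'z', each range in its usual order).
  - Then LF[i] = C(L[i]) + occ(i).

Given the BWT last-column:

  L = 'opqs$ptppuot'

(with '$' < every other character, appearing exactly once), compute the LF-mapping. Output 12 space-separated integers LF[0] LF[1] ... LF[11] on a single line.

Answer: 1 3 7 8 0 4 9 5 6 11 2 10

Derivation:
Char counts: '$':1, 'o':2, 'p':4, 'q':1, 's':1, 't':2, 'u':1
C (first-col start): C('$')=0, C('o')=1, C('p')=3, C('q')=7, C('s')=8, C('t')=9, C('u')=11
L[0]='o': occ=0, LF[0]=C('o')+0=1+0=1
L[1]='p': occ=0, LF[1]=C('p')+0=3+0=3
L[2]='q': occ=0, LF[2]=C('q')+0=7+0=7
L[3]='s': occ=0, LF[3]=C('s')+0=8+0=8
L[4]='$': occ=0, LF[4]=C('$')+0=0+0=0
L[5]='p': occ=1, LF[5]=C('p')+1=3+1=4
L[6]='t': occ=0, LF[6]=C('t')+0=9+0=9
L[7]='p': occ=2, LF[7]=C('p')+2=3+2=5
L[8]='p': occ=3, LF[8]=C('p')+3=3+3=6
L[9]='u': occ=0, LF[9]=C('u')+0=11+0=11
L[10]='o': occ=1, LF[10]=C('o')+1=1+1=2
L[11]='t': occ=1, LF[11]=C('t')+1=9+1=10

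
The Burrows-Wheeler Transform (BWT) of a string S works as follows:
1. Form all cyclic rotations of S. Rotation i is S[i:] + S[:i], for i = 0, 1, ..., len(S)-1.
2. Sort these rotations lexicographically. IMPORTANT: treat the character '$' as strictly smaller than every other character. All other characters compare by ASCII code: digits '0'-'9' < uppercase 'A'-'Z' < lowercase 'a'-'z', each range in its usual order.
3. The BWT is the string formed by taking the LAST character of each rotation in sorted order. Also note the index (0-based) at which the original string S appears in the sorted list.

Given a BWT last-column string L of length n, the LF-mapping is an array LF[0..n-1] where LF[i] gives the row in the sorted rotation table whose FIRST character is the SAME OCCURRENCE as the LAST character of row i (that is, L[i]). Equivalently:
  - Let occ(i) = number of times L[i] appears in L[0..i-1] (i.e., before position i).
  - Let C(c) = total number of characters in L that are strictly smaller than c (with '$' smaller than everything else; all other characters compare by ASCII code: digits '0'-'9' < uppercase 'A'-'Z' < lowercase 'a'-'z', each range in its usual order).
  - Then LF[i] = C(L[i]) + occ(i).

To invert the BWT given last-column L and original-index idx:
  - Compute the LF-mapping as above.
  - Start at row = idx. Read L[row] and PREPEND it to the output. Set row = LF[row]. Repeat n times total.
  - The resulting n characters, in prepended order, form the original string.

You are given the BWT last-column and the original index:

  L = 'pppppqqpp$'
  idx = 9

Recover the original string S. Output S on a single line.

Answer: qppqppppp$

Derivation:
LF mapping: 1 2 3 4 5 8 9 6 7 0
Walk LF starting at row 9, prepending L[row]:
  step 1: row=9, L[9]='$', prepend. Next row=LF[9]=0
  step 2: row=0, L[0]='p', prepend. Next row=LF[0]=1
  step 3: row=1, L[1]='p', prepend. Next row=LF[1]=2
  step 4: row=2, L[2]='p', prepend. Next row=LF[2]=3
  step 5: row=3, L[3]='p', prepend. Next row=LF[3]=4
  step 6: row=4, L[4]='p', prepend. Next row=LF[4]=5
  step 7: row=5, L[5]='q', prepend. Next row=LF[5]=8
  step 8: row=8, L[8]='p', prepend. Next row=LF[8]=7
  step 9: row=7, L[7]='p', prepend. Next row=LF[7]=6
  step 10: row=6, L[6]='q', prepend. Next row=LF[6]=9
Reversed output: qppqppppp$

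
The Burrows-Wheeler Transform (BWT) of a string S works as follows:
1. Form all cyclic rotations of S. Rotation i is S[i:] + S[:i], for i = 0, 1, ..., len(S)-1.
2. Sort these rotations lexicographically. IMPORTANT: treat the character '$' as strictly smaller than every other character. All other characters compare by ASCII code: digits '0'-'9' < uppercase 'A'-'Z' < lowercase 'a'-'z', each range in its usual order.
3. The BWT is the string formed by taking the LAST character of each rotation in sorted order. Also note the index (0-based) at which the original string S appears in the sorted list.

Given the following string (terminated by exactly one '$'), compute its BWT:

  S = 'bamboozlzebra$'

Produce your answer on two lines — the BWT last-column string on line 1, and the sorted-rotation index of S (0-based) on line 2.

Answer: arb$mezzaboblo
3

Derivation:
All 14 rotations (rotation i = S[i:]+S[:i]):
  rot[0] = bamboozlzebra$
  rot[1] = amboozlzebra$b
  rot[2] = mboozlzebra$ba
  rot[3] = boozlzebra$bam
  rot[4] = oozlzebra$bamb
  rot[5] = ozlzebra$bambo
  rot[6] = zlzebra$bamboo
  rot[7] = lzebra$bambooz
  rot[8] = zebra$bamboozl
  rot[9] = ebra$bamboozlz
  rot[10] = bra$bamboozlze
  rot[11] = ra$bamboozlzeb
  rot[12] = a$bamboozlzebr
  rot[13] = $bamboozlzebra
Sorted (with $ < everything):
  sorted[0] = $bamboozlzebra  (last char: 'a')
  sorted[1] = a$bamboozlzebr  (last char: 'r')
  sorted[2] = amboozlzebra$b  (last char: 'b')
  sorted[3] = bamboozlzebra$  (last char: '$')
  sorted[4] = boozlzebra$bam  (last char: 'm')
  sorted[5] = bra$bamboozlze  (last char: 'e')
  sorted[6] = ebra$bamboozlz  (last char: 'z')
  sorted[7] = lzebra$bambooz  (last char: 'z')
  sorted[8] = mboozlzebra$ba  (last char: 'a')
  sorted[9] = oozlzebra$bamb  (last char: 'b')
  sorted[10] = ozlzebra$bambo  (last char: 'o')
  sorted[11] = ra$bamboozlzeb  (last char: 'b')
  sorted[12] = zebra$bamboozl  (last char: 'l')
  sorted[13] = zlzebra$bamboo  (last char: 'o')
Last column: arb$mezzaboblo
Original string S is at sorted index 3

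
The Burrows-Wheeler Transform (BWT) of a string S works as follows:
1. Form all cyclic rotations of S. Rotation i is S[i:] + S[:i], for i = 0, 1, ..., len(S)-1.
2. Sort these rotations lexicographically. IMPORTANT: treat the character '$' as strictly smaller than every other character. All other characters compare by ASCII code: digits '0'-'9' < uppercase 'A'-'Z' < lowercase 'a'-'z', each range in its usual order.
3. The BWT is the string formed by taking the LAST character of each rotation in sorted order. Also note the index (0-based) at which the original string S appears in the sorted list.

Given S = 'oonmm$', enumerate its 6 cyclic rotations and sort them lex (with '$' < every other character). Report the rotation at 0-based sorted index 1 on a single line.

All 6 rotations (rotation i = S[i:]+S[:i]):
  rot[0] = oonmm$
  rot[1] = onmm$o
  rot[2] = nmm$oo
  rot[3] = mm$oon
  rot[4] = m$oonm
  rot[5] = $oonmm
Sorted (with $ < everything):
  sorted[0] = $oonmm
  sorted[1] = m$oonm
  sorted[2] = mm$oon
  sorted[3] = nmm$oo
  sorted[4] = onmm$o
  sorted[5] = oonmm$
sorted[1] = m$oonm

Answer: m$oonm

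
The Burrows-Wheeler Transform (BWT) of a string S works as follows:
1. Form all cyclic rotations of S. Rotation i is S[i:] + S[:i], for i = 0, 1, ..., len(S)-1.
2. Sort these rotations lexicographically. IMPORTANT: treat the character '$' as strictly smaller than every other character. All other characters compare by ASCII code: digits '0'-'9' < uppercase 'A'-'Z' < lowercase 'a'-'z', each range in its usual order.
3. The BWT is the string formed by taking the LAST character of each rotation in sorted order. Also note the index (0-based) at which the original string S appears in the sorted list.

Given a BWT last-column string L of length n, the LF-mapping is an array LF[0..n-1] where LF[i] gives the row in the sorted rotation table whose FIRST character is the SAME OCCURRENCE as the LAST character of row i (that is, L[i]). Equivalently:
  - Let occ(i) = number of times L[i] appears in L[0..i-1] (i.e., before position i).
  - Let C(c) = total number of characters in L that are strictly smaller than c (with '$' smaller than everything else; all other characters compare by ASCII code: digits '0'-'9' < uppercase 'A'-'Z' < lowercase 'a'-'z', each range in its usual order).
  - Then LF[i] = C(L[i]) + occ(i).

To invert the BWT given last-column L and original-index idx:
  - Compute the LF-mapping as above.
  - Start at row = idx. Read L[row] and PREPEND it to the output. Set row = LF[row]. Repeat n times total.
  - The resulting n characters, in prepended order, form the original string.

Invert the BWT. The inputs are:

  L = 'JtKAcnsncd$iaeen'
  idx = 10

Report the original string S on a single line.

Answer: incandescentAKJ$

Derivation:
LF mapping: 2 15 3 1 5 11 14 12 6 7 0 10 4 8 9 13
Walk LF starting at row 10, prepending L[row]:
  step 1: row=10, L[10]='$', prepend. Next row=LF[10]=0
  step 2: row=0, L[0]='J', prepend. Next row=LF[0]=2
  step 3: row=2, L[2]='K', prepend. Next row=LF[2]=3
  step 4: row=3, L[3]='A', prepend. Next row=LF[3]=1
  step 5: row=1, L[1]='t', prepend. Next row=LF[1]=15
  step 6: row=15, L[15]='n', prepend. Next row=LF[15]=13
  step 7: row=13, L[13]='e', prepend. Next row=LF[13]=8
  step 8: row=8, L[8]='c', prepend. Next row=LF[8]=6
  step 9: row=6, L[6]='s', prepend. Next row=LF[6]=14
  step 10: row=14, L[14]='e', prepend. Next row=LF[14]=9
  step 11: row=9, L[9]='d', prepend. Next row=LF[9]=7
  step 12: row=7, L[7]='n', prepend. Next row=LF[7]=12
  step 13: row=12, L[12]='a', prepend. Next row=LF[12]=4
  step 14: row=4, L[4]='c', prepend. Next row=LF[4]=5
  step 15: row=5, L[5]='n', prepend. Next row=LF[5]=11
  step 16: row=11, L[11]='i', prepend. Next row=LF[11]=10
Reversed output: incandescentAKJ$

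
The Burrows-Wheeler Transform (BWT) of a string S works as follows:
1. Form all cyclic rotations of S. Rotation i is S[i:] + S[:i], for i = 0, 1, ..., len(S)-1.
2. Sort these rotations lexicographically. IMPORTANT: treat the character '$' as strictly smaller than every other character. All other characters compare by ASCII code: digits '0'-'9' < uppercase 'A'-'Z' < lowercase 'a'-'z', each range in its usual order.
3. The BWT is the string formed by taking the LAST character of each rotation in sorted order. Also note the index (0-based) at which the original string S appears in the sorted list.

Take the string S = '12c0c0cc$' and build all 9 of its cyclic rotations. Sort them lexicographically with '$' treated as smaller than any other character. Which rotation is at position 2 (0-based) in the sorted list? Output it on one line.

All 9 rotations (rotation i = S[i:]+S[:i]):
  rot[0] = 12c0c0cc$
  rot[1] = 2c0c0cc$1
  rot[2] = c0c0cc$12
  rot[3] = 0c0cc$12c
  rot[4] = c0cc$12c0
  rot[5] = 0cc$12c0c
  rot[6] = cc$12c0c0
  rot[7] = c$12c0c0c
  rot[8] = $12c0c0cc
Sorted (with $ < everything):
  sorted[0] = $12c0c0cc
  sorted[1] = 0c0cc$12c
  sorted[2] = 0cc$12c0c
  sorted[3] = 12c0c0cc$
  sorted[4] = 2c0c0cc$1
  sorted[5] = c$12c0c0c
  sorted[6] = c0c0cc$12
  sorted[7] = c0cc$12c0
  sorted[8] = cc$12c0c0
sorted[2] = 0cc$12c0c

Answer: 0cc$12c0c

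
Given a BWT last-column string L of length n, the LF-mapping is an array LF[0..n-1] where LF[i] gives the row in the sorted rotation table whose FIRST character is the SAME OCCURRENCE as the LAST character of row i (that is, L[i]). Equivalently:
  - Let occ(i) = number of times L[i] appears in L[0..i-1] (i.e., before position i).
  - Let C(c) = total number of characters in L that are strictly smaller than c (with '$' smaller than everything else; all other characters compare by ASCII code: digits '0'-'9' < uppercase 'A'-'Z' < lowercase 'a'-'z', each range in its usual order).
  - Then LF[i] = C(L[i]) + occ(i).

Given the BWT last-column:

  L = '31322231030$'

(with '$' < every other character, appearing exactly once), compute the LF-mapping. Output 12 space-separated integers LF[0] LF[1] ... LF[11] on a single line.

Answer: 8 3 9 5 6 7 10 4 1 11 2 0

Derivation:
Char counts: '$':1, '0':2, '1':2, '2':3, '3':4
C (first-col start): C('$')=0, C('0')=1, C('1')=3, C('2')=5, C('3')=8
L[0]='3': occ=0, LF[0]=C('3')+0=8+0=8
L[1]='1': occ=0, LF[1]=C('1')+0=3+0=3
L[2]='3': occ=1, LF[2]=C('3')+1=8+1=9
L[3]='2': occ=0, LF[3]=C('2')+0=5+0=5
L[4]='2': occ=1, LF[4]=C('2')+1=5+1=6
L[5]='2': occ=2, LF[5]=C('2')+2=5+2=7
L[6]='3': occ=2, LF[6]=C('3')+2=8+2=10
L[7]='1': occ=1, LF[7]=C('1')+1=3+1=4
L[8]='0': occ=0, LF[8]=C('0')+0=1+0=1
L[9]='3': occ=3, LF[9]=C('3')+3=8+3=11
L[10]='0': occ=1, LF[10]=C('0')+1=1+1=2
L[11]='$': occ=0, LF[11]=C('$')+0=0+0=0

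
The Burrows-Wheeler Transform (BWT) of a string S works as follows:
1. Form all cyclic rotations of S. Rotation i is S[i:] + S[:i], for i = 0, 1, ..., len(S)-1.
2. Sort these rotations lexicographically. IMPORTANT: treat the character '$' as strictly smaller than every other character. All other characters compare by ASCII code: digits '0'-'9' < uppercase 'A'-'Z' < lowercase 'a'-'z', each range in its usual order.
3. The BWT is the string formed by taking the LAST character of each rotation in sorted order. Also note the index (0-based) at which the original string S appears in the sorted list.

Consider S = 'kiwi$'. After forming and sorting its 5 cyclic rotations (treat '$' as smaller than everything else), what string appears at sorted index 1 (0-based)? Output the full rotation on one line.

Answer: i$kiw

Derivation:
All 5 rotations (rotation i = S[i:]+S[:i]):
  rot[0] = kiwi$
  rot[1] = iwi$k
  rot[2] = wi$ki
  rot[3] = i$kiw
  rot[4] = $kiwi
Sorted (with $ < everything):
  sorted[0] = $kiwi
  sorted[1] = i$kiw
  sorted[2] = iwi$k
  sorted[3] = kiwi$
  sorted[4] = wi$ki
sorted[1] = i$kiw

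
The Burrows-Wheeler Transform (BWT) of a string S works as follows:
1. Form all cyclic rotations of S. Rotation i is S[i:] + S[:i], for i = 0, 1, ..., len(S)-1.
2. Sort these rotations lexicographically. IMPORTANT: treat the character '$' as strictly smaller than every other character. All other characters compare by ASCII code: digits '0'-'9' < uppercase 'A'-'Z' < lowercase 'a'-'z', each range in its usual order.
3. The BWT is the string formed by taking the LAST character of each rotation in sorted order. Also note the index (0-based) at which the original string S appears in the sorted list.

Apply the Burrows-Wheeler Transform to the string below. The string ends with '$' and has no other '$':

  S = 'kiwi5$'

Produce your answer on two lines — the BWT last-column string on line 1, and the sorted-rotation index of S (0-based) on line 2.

Answer: 5iwk$i
4

Derivation:
All 6 rotations (rotation i = S[i:]+S[:i]):
  rot[0] = kiwi5$
  rot[1] = iwi5$k
  rot[2] = wi5$ki
  rot[3] = i5$kiw
  rot[4] = 5$kiwi
  rot[5] = $kiwi5
Sorted (with $ < everything):
  sorted[0] = $kiwi5  (last char: '5')
  sorted[1] = 5$kiwi  (last char: 'i')
  sorted[2] = i5$kiw  (last char: 'w')
  sorted[3] = iwi5$k  (last char: 'k')
  sorted[4] = kiwi5$  (last char: '$')
  sorted[5] = wi5$ki  (last char: 'i')
Last column: 5iwk$i
Original string S is at sorted index 4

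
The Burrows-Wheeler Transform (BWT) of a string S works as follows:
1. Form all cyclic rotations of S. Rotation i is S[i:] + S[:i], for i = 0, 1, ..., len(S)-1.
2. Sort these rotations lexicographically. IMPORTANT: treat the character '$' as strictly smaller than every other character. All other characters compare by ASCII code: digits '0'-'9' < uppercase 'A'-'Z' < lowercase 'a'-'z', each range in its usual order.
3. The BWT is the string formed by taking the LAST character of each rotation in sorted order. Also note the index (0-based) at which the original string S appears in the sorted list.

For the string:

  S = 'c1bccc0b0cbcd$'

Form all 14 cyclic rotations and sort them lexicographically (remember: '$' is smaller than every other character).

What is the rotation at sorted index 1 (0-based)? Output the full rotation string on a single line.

All 14 rotations (rotation i = S[i:]+S[:i]):
  rot[0] = c1bccc0b0cbcd$
  rot[1] = 1bccc0b0cbcd$c
  rot[2] = bccc0b0cbcd$c1
  rot[3] = ccc0b0cbcd$c1b
  rot[4] = cc0b0cbcd$c1bc
  rot[5] = c0b0cbcd$c1bcc
  rot[6] = 0b0cbcd$c1bccc
  rot[7] = b0cbcd$c1bccc0
  rot[8] = 0cbcd$c1bccc0b
  rot[9] = cbcd$c1bccc0b0
  rot[10] = bcd$c1bccc0b0c
  rot[11] = cd$c1bccc0b0cb
  rot[12] = d$c1bccc0b0cbc
  rot[13] = $c1bccc0b0cbcd
Sorted (with $ < everything):
  sorted[0] = $c1bccc0b0cbcd
  sorted[1] = 0b0cbcd$c1bccc
  sorted[2] = 0cbcd$c1bccc0b
  sorted[3] = 1bccc0b0cbcd$c
  sorted[4] = b0cbcd$c1bccc0
  sorted[5] = bccc0b0cbcd$c1
  sorted[6] = bcd$c1bccc0b0c
  sorted[7] = c0b0cbcd$c1bcc
  sorted[8] = c1bccc0b0cbcd$
  sorted[9] = cbcd$c1bccc0b0
  sorted[10] = cc0b0cbcd$c1bc
  sorted[11] = ccc0b0cbcd$c1b
  sorted[12] = cd$c1bccc0b0cb
  sorted[13] = d$c1bccc0b0cbc
sorted[1] = 0b0cbcd$c1bccc

Answer: 0b0cbcd$c1bccc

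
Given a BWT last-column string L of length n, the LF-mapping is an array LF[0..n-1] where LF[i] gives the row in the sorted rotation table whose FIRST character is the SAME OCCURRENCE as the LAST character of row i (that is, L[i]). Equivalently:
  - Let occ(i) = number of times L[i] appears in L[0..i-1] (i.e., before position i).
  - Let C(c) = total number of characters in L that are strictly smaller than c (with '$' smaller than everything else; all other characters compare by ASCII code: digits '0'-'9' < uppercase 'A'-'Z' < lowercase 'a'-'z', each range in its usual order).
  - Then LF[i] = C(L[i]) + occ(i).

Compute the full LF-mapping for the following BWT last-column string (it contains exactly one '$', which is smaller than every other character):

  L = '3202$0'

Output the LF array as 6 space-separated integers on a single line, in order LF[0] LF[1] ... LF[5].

Char counts: '$':1, '0':2, '2':2, '3':1
C (first-col start): C('$')=0, C('0')=1, C('2')=3, C('3')=5
L[0]='3': occ=0, LF[0]=C('3')+0=5+0=5
L[1]='2': occ=0, LF[1]=C('2')+0=3+0=3
L[2]='0': occ=0, LF[2]=C('0')+0=1+0=1
L[3]='2': occ=1, LF[3]=C('2')+1=3+1=4
L[4]='$': occ=0, LF[4]=C('$')+0=0+0=0
L[5]='0': occ=1, LF[5]=C('0')+1=1+1=2

Answer: 5 3 1 4 0 2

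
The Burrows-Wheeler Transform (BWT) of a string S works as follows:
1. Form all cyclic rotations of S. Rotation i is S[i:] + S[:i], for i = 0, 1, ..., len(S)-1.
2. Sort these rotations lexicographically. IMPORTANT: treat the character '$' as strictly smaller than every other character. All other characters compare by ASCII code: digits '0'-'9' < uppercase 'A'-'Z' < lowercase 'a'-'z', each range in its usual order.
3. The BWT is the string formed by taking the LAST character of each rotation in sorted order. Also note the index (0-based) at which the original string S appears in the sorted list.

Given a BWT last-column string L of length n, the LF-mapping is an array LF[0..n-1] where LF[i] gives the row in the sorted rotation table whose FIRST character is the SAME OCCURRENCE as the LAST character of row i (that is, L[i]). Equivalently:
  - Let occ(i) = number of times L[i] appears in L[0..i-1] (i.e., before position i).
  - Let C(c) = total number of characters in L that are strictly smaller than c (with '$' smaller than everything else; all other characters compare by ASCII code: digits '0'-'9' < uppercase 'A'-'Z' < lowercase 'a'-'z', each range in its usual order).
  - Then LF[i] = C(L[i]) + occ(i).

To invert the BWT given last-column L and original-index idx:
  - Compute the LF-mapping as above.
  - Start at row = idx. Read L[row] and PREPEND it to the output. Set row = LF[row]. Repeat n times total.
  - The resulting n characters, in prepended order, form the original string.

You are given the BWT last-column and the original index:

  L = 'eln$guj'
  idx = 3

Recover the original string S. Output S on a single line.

Answer: jungle$

Derivation:
LF mapping: 1 4 5 0 2 6 3
Walk LF starting at row 3, prepending L[row]:
  step 1: row=3, L[3]='$', prepend. Next row=LF[3]=0
  step 2: row=0, L[0]='e', prepend. Next row=LF[0]=1
  step 3: row=1, L[1]='l', prepend. Next row=LF[1]=4
  step 4: row=4, L[4]='g', prepend. Next row=LF[4]=2
  step 5: row=2, L[2]='n', prepend. Next row=LF[2]=5
  step 6: row=5, L[5]='u', prepend. Next row=LF[5]=6
  step 7: row=6, L[6]='j', prepend. Next row=LF[6]=3
Reversed output: jungle$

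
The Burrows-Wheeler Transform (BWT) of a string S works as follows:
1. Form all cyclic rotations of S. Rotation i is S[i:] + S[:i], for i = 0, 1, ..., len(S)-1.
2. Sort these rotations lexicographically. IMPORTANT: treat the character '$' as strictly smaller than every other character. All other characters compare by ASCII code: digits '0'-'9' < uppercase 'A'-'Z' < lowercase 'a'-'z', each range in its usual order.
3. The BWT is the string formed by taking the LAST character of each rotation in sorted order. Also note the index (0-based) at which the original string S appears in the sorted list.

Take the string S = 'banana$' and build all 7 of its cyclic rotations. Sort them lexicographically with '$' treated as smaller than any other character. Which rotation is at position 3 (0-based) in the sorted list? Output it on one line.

Answer: anana$b

Derivation:
All 7 rotations (rotation i = S[i:]+S[:i]):
  rot[0] = banana$
  rot[1] = anana$b
  rot[2] = nana$ba
  rot[3] = ana$ban
  rot[4] = na$bana
  rot[5] = a$banan
  rot[6] = $banana
Sorted (with $ < everything):
  sorted[0] = $banana
  sorted[1] = a$banan
  sorted[2] = ana$ban
  sorted[3] = anana$b
  sorted[4] = banana$
  sorted[5] = na$bana
  sorted[6] = nana$ba
sorted[3] = anana$b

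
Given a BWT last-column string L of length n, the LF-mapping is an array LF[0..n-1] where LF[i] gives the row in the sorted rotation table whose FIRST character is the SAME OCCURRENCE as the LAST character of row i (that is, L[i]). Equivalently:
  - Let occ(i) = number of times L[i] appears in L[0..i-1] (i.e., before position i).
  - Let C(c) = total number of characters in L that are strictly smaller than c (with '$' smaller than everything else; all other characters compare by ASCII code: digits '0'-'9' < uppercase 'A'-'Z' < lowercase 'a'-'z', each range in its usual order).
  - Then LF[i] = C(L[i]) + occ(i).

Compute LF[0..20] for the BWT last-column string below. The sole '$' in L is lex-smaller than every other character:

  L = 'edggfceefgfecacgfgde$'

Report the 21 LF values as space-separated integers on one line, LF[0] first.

Answer: 7 5 16 17 12 2 8 9 13 18 14 10 3 1 4 19 15 20 6 11 0

Derivation:
Char counts: '$':1, 'a':1, 'c':3, 'd':2, 'e':5, 'f':4, 'g':5
C (first-col start): C('$')=0, C('a')=1, C('c')=2, C('d')=5, C('e')=7, C('f')=12, C('g')=16
L[0]='e': occ=0, LF[0]=C('e')+0=7+0=7
L[1]='d': occ=0, LF[1]=C('d')+0=5+0=5
L[2]='g': occ=0, LF[2]=C('g')+0=16+0=16
L[3]='g': occ=1, LF[3]=C('g')+1=16+1=17
L[4]='f': occ=0, LF[4]=C('f')+0=12+0=12
L[5]='c': occ=0, LF[5]=C('c')+0=2+0=2
L[6]='e': occ=1, LF[6]=C('e')+1=7+1=8
L[7]='e': occ=2, LF[7]=C('e')+2=7+2=9
L[8]='f': occ=1, LF[8]=C('f')+1=12+1=13
L[9]='g': occ=2, LF[9]=C('g')+2=16+2=18
L[10]='f': occ=2, LF[10]=C('f')+2=12+2=14
L[11]='e': occ=3, LF[11]=C('e')+3=7+3=10
L[12]='c': occ=1, LF[12]=C('c')+1=2+1=3
L[13]='a': occ=0, LF[13]=C('a')+0=1+0=1
L[14]='c': occ=2, LF[14]=C('c')+2=2+2=4
L[15]='g': occ=3, LF[15]=C('g')+3=16+3=19
L[16]='f': occ=3, LF[16]=C('f')+3=12+3=15
L[17]='g': occ=4, LF[17]=C('g')+4=16+4=20
L[18]='d': occ=1, LF[18]=C('d')+1=5+1=6
L[19]='e': occ=4, LF[19]=C('e')+4=7+4=11
L[20]='$': occ=0, LF[20]=C('$')+0=0+0=0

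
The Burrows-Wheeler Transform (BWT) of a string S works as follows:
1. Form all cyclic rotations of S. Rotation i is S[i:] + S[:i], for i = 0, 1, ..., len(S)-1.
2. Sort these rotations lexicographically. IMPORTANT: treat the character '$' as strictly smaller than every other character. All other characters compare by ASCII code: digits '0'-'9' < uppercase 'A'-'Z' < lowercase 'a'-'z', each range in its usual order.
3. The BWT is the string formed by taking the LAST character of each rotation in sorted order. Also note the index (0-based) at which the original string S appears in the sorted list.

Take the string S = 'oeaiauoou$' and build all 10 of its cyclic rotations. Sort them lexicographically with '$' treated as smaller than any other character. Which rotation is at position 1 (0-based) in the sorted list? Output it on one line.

Answer: aiauoou$oe

Derivation:
All 10 rotations (rotation i = S[i:]+S[:i]):
  rot[0] = oeaiauoou$
  rot[1] = eaiauoou$o
  rot[2] = aiauoou$oe
  rot[3] = iauoou$oea
  rot[4] = auoou$oeai
  rot[5] = uoou$oeaia
  rot[6] = oou$oeaiau
  rot[7] = ou$oeaiauo
  rot[8] = u$oeaiauoo
  rot[9] = $oeaiauoou
Sorted (with $ < everything):
  sorted[0] = $oeaiauoou
  sorted[1] = aiauoou$oe
  sorted[2] = auoou$oeai
  sorted[3] = eaiauoou$o
  sorted[4] = iauoou$oea
  sorted[5] = oeaiauoou$
  sorted[6] = oou$oeaiau
  sorted[7] = ou$oeaiauo
  sorted[8] = u$oeaiauoo
  sorted[9] = uoou$oeaia
sorted[1] = aiauoou$oe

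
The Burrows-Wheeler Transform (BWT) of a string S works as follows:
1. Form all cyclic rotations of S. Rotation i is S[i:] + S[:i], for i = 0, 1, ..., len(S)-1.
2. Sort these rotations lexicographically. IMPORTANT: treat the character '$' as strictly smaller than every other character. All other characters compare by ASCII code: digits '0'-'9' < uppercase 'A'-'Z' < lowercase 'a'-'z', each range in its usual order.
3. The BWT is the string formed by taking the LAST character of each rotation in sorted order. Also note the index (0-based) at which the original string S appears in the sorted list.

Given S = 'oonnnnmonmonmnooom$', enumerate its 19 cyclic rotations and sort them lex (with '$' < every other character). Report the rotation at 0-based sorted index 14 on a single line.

All 19 rotations (rotation i = S[i:]+S[:i]):
  rot[0] = oonnnnmonmonmnooom$
  rot[1] = onnnnmonmonmnooom$o
  rot[2] = nnnnmonmonmnooom$oo
  rot[3] = nnnmonmonmnooom$oon
  rot[4] = nnmonmonmnooom$oonn
  rot[5] = nmonmonmnooom$oonnn
  rot[6] = monmonmnooom$oonnnn
  rot[7] = onmonmnooom$oonnnnm
  rot[8] = nmonmnooom$oonnnnmo
  rot[9] = monmnooom$oonnnnmon
  rot[10] = onmnooom$oonnnnmonm
  rot[11] = nmnooom$oonnnnmonmo
  rot[12] = mnooom$oonnnnmonmon
  rot[13] = nooom$oonnnnmonmonm
  rot[14] = ooom$oonnnnmonmonmn
  rot[15] = oom$oonnnnmonmonmno
  rot[16] = om$oonnnnmonmonmnoo
  rot[17] = m$oonnnnmonmonmnooo
  rot[18] = $oonnnnmonmonmnooom
Sorted (with $ < everything):
  sorted[0] = $oonnnnmonmonmnooom
  sorted[1] = m$oonnnnmonmonmnooo
  sorted[2] = mnooom$oonnnnmonmon
  sorted[3] = monmnooom$oonnnnmon
  sorted[4] = monmonmnooom$oonnnn
  sorted[5] = nmnooom$oonnnnmonmo
  sorted[6] = nmonmnooom$oonnnnmo
  sorted[7] = nmonmonmnooom$oonnn
  sorted[8] = nnmonmonmnooom$oonn
  sorted[9] = nnnmonmonmnooom$oon
  sorted[10] = nnnnmonmonmnooom$oo
  sorted[11] = nooom$oonnnnmonmonm
  sorted[12] = om$oonnnnmonmonmnoo
  sorted[13] = onmnooom$oonnnnmonm
  sorted[14] = onmonmnooom$oonnnnm
  sorted[15] = onnnnmonmonmnooom$o
  sorted[16] = oom$oonnnnmonmonmno
  sorted[17] = oonnnnmonmonmnooom$
  sorted[18] = ooom$oonnnnmonmonmn
sorted[14] = onmonmnooom$oonnnnm

Answer: onmonmnooom$oonnnnm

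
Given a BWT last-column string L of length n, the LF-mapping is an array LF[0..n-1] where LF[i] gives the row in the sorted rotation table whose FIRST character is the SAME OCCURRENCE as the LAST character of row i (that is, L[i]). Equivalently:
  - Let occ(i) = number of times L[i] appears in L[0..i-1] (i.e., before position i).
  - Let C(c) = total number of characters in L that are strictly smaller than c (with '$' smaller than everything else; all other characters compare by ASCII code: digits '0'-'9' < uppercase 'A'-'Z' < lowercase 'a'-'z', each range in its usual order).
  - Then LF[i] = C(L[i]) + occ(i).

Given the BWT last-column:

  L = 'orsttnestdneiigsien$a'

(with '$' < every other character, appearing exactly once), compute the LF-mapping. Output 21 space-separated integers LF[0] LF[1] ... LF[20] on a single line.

Answer: 13 14 15 18 19 10 3 16 20 2 11 4 7 8 6 17 9 5 12 0 1

Derivation:
Char counts: '$':1, 'a':1, 'd':1, 'e':3, 'g':1, 'i':3, 'n':3, 'o':1, 'r':1, 's':3, 't':3
C (first-col start): C('$')=0, C('a')=1, C('d')=2, C('e')=3, C('g')=6, C('i')=7, C('n')=10, C('o')=13, C('r')=14, C('s')=15, C('t')=18
L[0]='o': occ=0, LF[0]=C('o')+0=13+0=13
L[1]='r': occ=0, LF[1]=C('r')+0=14+0=14
L[2]='s': occ=0, LF[2]=C('s')+0=15+0=15
L[3]='t': occ=0, LF[3]=C('t')+0=18+0=18
L[4]='t': occ=1, LF[4]=C('t')+1=18+1=19
L[5]='n': occ=0, LF[5]=C('n')+0=10+0=10
L[6]='e': occ=0, LF[6]=C('e')+0=3+0=3
L[7]='s': occ=1, LF[7]=C('s')+1=15+1=16
L[8]='t': occ=2, LF[8]=C('t')+2=18+2=20
L[9]='d': occ=0, LF[9]=C('d')+0=2+0=2
L[10]='n': occ=1, LF[10]=C('n')+1=10+1=11
L[11]='e': occ=1, LF[11]=C('e')+1=3+1=4
L[12]='i': occ=0, LF[12]=C('i')+0=7+0=7
L[13]='i': occ=1, LF[13]=C('i')+1=7+1=8
L[14]='g': occ=0, LF[14]=C('g')+0=6+0=6
L[15]='s': occ=2, LF[15]=C('s')+2=15+2=17
L[16]='i': occ=2, LF[16]=C('i')+2=7+2=9
L[17]='e': occ=2, LF[17]=C('e')+2=3+2=5
L[18]='n': occ=2, LF[18]=C('n')+2=10+2=12
L[19]='$': occ=0, LF[19]=C('$')+0=0+0=0
L[20]='a': occ=0, LF[20]=C('a')+0=1+0=1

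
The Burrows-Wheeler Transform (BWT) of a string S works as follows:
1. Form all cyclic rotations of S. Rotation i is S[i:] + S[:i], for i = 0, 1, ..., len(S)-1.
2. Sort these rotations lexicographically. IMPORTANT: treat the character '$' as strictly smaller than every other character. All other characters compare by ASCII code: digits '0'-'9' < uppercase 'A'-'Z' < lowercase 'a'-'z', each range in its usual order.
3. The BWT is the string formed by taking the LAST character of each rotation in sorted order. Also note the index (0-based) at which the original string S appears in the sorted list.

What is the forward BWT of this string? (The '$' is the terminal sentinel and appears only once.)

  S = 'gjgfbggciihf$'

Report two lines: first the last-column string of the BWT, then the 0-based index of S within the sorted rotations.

Answer: ffghggjb$iicg
8

Derivation:
All 13 rotations (rotation i = S[i:]+S[:i]):
  rot[0] = gjgfbggciihf$
  rot[1] = jgfbggciihf$g
  rot[2] = gfbggciihf$gj
  rot[3] = fbggciihf$gjg
  rot[4] = bggciihf$gjgf
  rot[5] = ggciihf$gjgfb
  rot[6] = gciihf$gjgfbg
  rot[7] = ciihf$gjgfbgg
  rot[8] = iihf$gjgfbggc
  rot[9] = ihf$gjgfbggci
  rot[10] = hf$gjgfbggcii
  rot[11] = f$gjgfbggciih
  rot[12] = $gjgfbggciihf
Sorted (with $ < everything):
  sorted[0] = $gjgfbggciihf  (last char: 'f')
  sorted[1] = bggciihf$gjgf  (last char: 'f')
  sorted[2] = ciihf$gjgfbgg  (last char: 'g')
  sorted[3] = f$gjgfbggciih  (last char: 'h')
  sorted[4] = fbggciihf$gjg  (last char: 'g')
  sorted[5] = gciihf$gjgfbg  (last char: 'g')
  sorted[6] = gfbggciihf$gj  (last char: 'j')
  sorted[7] = ggciihf$gjgfb  (last char: 'b')
  sorted[8] = gjgfbggciihf$  (last char: '$')
  sorted[9] = hf$gjgfbggcii  (last char: 'i')
  sorted[10] = ihf$gjgfbggci  (last char: 'i')
  sorted[11] = iihf$gjgfbggc  (last char: 'c')
  sorted[12] = jgfbggciihf$g  (last char: 'g')
Last column: ffghggjb$iicg
Original string S is at sorted index 8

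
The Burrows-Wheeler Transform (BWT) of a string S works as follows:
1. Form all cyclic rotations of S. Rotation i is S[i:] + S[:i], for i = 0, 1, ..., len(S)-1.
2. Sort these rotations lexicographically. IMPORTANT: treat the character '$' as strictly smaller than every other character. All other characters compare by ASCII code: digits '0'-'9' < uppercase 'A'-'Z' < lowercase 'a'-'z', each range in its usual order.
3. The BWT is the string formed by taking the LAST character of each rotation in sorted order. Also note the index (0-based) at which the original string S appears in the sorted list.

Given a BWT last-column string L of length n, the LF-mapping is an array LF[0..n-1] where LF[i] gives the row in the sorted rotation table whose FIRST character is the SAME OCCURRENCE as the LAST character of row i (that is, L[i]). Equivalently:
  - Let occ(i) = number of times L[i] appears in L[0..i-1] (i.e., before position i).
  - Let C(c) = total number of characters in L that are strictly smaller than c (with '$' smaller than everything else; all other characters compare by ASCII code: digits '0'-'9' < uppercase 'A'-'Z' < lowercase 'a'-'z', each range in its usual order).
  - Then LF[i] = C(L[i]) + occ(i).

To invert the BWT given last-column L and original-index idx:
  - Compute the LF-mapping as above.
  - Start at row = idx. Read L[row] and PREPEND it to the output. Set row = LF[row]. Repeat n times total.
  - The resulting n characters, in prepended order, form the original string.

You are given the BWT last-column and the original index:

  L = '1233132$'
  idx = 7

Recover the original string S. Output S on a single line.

Answer: 3312321$

Derivation:
LF mapping: 1 3 5 6 2 7 4 0
Walk LF starting at row 7, prepending L[row]:
  step 1: row=7, L[7]='$', prepend. Next row=LF[7]=0
  step 2: row=0, L[0]='1', prepend. Next row=LF[0]=1
  step 3: row=1, L[1]='2', prepend. Next row=LF[1]=3
  step 4: row=3, L[3]='3', prepend. Next row=LF[3]=6
  step 5: row=6, L[6]='2', prepend. Next row=LF[6]=4
  step 6: row=4, L[4]='1', prepend. Next row=LF[4]=2
  step 7: row=2, L[2]='3', prepend. Next row=LF[2]=5
  step 8: row=5, L[5]='3', prepend. Next row=LF[5]=7
Reversed output: 3312321$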